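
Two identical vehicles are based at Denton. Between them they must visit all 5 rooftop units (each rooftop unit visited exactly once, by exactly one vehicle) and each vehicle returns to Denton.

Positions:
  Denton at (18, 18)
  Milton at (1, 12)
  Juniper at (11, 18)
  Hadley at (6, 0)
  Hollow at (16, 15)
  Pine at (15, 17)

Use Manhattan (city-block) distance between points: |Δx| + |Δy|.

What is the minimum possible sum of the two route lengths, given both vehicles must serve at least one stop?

78 — the smallest possible combined total.

Check every non-empty split of the stops between the two vehicles; for each half take its own optimal tour:
  {Milton} + {Juniper, Hadley, Hollow, Pine}: 46 + 62 = 108
  {Juniper} + {Milton, Hadley, Hollow, Pine}: 14 + 70 = 84
  {Milton, Juniper} + {Hadley, Hollow, Pine}: 46 + 60 = 106
  {Hadley} + {Milton, Juniper, Hollow, Pine}: 60 + 48 = 108
  {Milton, Hadley} + {Juniper, Hollow, Pine}: 70 + 20 = 90
  {Juniper, Hadley} + {Milton, Hollow, Pine}: 60 + 46 = 106
  … (15 splits in total)
  {Milton, Juniper, Hadley, Hollow} + {Pine}: 70 + 8 = 78  ← best
Best: vehicle 1 Denton → Juniper → Milton → Hadley → Hollow → Denton = 70; vehicle 2 Denton → Pine → Denton = 8; combined 78.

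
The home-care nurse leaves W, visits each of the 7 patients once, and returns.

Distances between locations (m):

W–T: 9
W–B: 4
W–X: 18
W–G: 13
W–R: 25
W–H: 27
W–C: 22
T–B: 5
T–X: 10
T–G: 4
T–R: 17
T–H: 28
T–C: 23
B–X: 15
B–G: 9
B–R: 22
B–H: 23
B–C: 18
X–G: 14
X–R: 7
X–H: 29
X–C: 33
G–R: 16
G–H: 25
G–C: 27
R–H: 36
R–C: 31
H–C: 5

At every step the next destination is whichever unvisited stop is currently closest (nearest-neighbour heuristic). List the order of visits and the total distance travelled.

Total distance 97 m via the nearest-neighbour route W → B → T → G → X → R → C → H → W.

W → [B:4 / T:9 / G:13 / X:18 / C:22 / R:25 / H:27] → B (4)
B → [T:5 / G:9 / X:15 / C:18 / R:22 / H:23] → T (5)
T → [G:4 / X:10 / R:17 / C:23 / H:28] → G (4)
G → [X:14 / R:16 / H:25 / C:27] → X (14)
X → [R:7 / H:29 / C:33] → R (7)
R → [C:31 / H:36] → C (31)
C → [H:5] → H (5)
Return H→W: 27.
Total = 4 + 5 + 4 + 14 + 7 + 31 + 5 + 27 = 97.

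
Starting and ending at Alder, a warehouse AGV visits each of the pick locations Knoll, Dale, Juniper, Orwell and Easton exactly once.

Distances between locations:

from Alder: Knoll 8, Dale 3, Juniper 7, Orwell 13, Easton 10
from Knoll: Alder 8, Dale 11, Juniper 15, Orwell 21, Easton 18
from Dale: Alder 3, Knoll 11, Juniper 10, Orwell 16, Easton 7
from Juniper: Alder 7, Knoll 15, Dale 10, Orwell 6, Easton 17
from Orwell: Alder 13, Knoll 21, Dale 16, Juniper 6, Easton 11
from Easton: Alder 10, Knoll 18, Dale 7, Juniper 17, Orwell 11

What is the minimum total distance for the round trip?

With 5 stops there are 5!/2 = 60 distinct round trips (a route and its reverse cost the same).
Alder-Knoll-Dale-Juniper-Orwell-Easton-Alder: 8+11+10+6+11+10 = 56
Alder-Knoll-Dale-Juniper-Easton-Orwell-Alder: 8+11+10+17+11+13 = 70
Alder-Knoll-Dale-Orwell-Juniper-Easton-Alder: 8+11+16+6+17+10 = 68
Alder-Knoll-Dale-Orwell-Easton-Juniper-Alder: 8+11+16+11+17+7 = 70
Alder-Knoll-Dale-Easton-Juniper-Orwell-Alder: 8+11+7+17+6+13 = 62
Alder-Knoll-Dale-Easton-Orwell-Juniper-Alder: 8+11+7+11+6+7 = 50
Alder-Knoll-Juniper-Dale-Orwell-Easton-Alder: 8+15+10+16+11+10 = 70
Alder-Knoll-Juniper-Dale-Easton-Orwell-Alder: 8+15+10+7+11+13 = 64
Alder-Knoll-Juniper-Orwell-Dale-Easton-Alder: 8+15+6+16+7+10 = 62
Alder-Knoll-Juniper-Orwell-Easton-Dale-Alder: 8+15+6+11+7+3 = 50
Alder-Knoll-Juniper-Easton-Dale-Orwell-Alder: 8+15+17+7+16+13 = 76
Alder-Knoll-Juniper-Easton-Orwell-Dale-Alder: 8+15+17+11+16+3 = 70
Alder-Knoll-Orwell-Dale-Juniper-Easton-Alder: 8+21+16+10+17+10 = 82
Alder-Knoll-Orwell-Dale-Easton-Juniper-Alder: 8+21+16+7+17+7 = 76
… (46 more)
The minimum is 50.
One optimal route: Alder → Knoll → Dale → Easton → Orwell → Juniper → Alder (or its reverse).

50 — the shortest possible round trip.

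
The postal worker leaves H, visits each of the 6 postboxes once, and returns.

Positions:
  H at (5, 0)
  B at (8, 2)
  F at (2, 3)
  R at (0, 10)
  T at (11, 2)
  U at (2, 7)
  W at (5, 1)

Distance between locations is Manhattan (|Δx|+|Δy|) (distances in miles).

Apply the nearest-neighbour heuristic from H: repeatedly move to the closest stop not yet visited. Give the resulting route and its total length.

H → [W:1 / B:5 / F:6 / T:8 / U:10 / R:15] → W (1)
W → [B:4 / F:5 / T:7 / U:9 / R:14] → B (4)
B → [T:3 / F:7 / U:11 / R:16] → T (3)
T → [F:10 / U:14 / R:19] → F (10)
F → [U:4 / R:9] → U (4)
U → [R:5] → R (5)
Return R→H: 15.
Total = 1 + 4 + 3 + 10 + 4 + 5 + 15 = 42.

Total distance 42 miles via the nearest-neighbour route H → W → B → T → F → U → R → H.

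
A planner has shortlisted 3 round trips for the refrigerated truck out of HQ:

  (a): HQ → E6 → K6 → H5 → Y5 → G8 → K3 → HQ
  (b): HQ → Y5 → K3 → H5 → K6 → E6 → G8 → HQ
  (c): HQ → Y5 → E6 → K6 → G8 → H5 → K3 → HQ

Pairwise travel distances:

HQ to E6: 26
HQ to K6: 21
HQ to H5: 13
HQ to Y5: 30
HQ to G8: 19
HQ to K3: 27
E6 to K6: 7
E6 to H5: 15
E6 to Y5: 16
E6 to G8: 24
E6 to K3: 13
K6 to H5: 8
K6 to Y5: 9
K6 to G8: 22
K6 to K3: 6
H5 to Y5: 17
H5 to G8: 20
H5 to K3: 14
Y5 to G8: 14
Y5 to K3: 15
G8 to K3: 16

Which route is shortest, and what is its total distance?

115 — (a) is the shortest.

(a): 26 + 7 + 8 + 17 + 14 + 16 + 27 = 115
(b): 30 + 15 + 14 + 8 + 7 + 24 + 19 = 117
(c): 30 + 16 + 7 + 22 + 20 + 14 + 27 = 136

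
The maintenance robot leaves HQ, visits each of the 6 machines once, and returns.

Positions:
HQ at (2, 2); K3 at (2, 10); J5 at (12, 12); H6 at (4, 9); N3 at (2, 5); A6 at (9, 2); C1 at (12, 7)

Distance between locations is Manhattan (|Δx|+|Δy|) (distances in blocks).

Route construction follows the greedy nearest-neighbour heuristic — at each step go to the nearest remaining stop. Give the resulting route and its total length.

46 blocks along HQ → N3 → K3 → H6 → C1 → J5 → A6 → HQ.

HQ → [N3:3 / A6:7 / K3:8 / H6:9 / C1:15 / J5:20] → N3 (3)
N3 → [K3:5 / H6:6 / A6:10 / C1:12 / J5:17] → K3 (5)
K3 → [H6:3 / J5:12 / C1:13 / A6:15] → H6 (3)
H6 → [C1:10 / J5:11 / A6:12] → C1 (10)
C1 → [J5:5 / A6:8] → J5 (5)
J5 → [A6:13] → A6 (13)
Return A6→HQ: 7.
Total = 3 + 5 + 3 + 10 + 5 + 13 + 7 = 46.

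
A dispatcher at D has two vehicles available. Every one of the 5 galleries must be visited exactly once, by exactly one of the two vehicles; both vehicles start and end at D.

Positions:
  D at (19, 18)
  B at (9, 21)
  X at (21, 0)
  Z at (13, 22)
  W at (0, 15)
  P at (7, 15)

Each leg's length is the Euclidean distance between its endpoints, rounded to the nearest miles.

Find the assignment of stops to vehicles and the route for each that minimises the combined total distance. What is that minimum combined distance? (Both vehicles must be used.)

77 miles — the smallest possible combined total.

Try each way of splitting the stops between the two vehicles (each non-empty) and, for each split, find the best tour for each vehicle:
  {B} + {X, Z, W, P}: 20 + 67 = 87
  {X} + {B, Z, W, P}: 36 + 41 = 77
  {B, X} + {Z, W, P}: 52 + 41 = 93
  {Z} + {B, X, W, P}: 14 + 67 = 81
  {B, Z} + {X, W, P}: 21 + 63 = 84
  {X, Z} + {B, W, P}: 48 + 40 = 88
  … (15 splits in total)
Best: vehicle 1 D → X → D = 36; vehicle 2 D → Z → B → W → P → D = 41; combined 77.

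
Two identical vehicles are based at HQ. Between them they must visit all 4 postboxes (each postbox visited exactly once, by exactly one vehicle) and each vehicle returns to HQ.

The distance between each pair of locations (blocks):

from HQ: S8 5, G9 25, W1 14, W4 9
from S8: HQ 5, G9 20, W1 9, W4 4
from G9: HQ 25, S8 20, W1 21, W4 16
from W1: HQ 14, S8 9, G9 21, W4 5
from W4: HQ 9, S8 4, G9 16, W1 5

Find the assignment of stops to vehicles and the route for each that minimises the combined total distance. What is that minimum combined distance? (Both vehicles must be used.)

Try each way of splitting the stops between the two vehicles (each non-empty) and, for each split, find the best tour for each vehicle:
  {S8} + {G9, W1, W4}: 10 + 60 = 70
  {G9} + {S8, W1, W4}: 50 + 28 = 78
  {S8, G9} + {W1, W4}: 50 + 28 = 78
  {W1} + {S8, G9, W4}: 28 + 50 = 78
  {S8, W1} + {G9, W4}: 28 + 50 = 78
  {G9, W1} + {S8, W4}: 60 + 18 = 78
  … (7 splits in total)
Best: vehicle 1 HQ → S8 → HQ = 10; vehicle 2 HQ → G9 → W1 → W4 → HQ = 60; combined 70.

70 blocks — the smallest possible combined total.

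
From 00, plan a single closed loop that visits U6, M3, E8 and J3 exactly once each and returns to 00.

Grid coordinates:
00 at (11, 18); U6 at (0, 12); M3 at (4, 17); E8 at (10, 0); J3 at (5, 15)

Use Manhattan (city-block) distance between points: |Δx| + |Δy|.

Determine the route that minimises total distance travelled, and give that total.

There are 12 distinct closed tours to check (reversals are equivalent).
00 → U6 → M3 → E8 → J3 → 00: 17+9+23+20+9 = 78
00 → U6 → M3 → J3 → E8 → 00: 17+9+3+20+19 = 68
00 → U6 → E8 → M3 → J3 → 00: 17+22+23+3+9 = 74
00 → U6 → E8 → J3 → M3 → 00: 17+22+20+3+8 = 70
00 → U6 → J3 → M3 → E8 → 00: 17+8+3+23+19 = 70
00 → U6 → J3 → E8 → M3 → 00: 17+8+20+23+8 = 76
00 → M3 → U6 → E8 → J3 → 00: 8+9+22+20+9 = 68
00 → M3 → U6 → J3 → E8 → 00: 8+9+8+20+19 = 64
00 → M3 → E8 → U6 → J3 → 00: 8+23+22+8+9 = 70
00 → M3 → J3 → U6 → E8 → 00: 8+3+8+22+19 = 60
00 → E8 → U6 → M3 → J3 → 00: 19+22+9+3+9 = 62
00 → E8 → M3 → U6 → J3 → 00: 19+23+9+8+9 = 68
The minimum is 60.
One optimal route: 00 → M3 → J3 → U6 → E8 → 00 (or its reverse).

Shortest round trip = 60.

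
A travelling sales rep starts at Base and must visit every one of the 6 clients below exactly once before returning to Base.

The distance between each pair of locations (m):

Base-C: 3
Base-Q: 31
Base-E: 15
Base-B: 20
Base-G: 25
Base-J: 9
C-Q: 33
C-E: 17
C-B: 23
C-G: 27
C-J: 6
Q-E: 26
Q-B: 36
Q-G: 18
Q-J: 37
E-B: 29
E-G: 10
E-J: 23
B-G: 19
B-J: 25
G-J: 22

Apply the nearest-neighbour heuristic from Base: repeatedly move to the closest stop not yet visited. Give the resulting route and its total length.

From Base: distances to unvisited — C=3, J=9, E=15, B=20, G=25, Q=31. Nearest is C (3).
From C: distances to unvisited — J=6, E=17, B=23, G=27, Q=33. Nearest is J (6).
From J: distances to unvisited — G=22, E=23, B=25, Q=37. Nearest is G (22).
From G: distances to unvisited — E=10, Q=18, B=19. Nearest is E (10).
From E: distances to unvisited — Q=26, B=29. Nearest is Q (26).
From Q: distances to unvisited — B=36. Nearest is B (36).
Return B→Base: 20.
Total = 3 + 6 + 22 + 10 + 26 + 36 + 20 = 123.

Nearest-neighbour total = 123 m; route Base → C → J → G → E → Q → B → Base.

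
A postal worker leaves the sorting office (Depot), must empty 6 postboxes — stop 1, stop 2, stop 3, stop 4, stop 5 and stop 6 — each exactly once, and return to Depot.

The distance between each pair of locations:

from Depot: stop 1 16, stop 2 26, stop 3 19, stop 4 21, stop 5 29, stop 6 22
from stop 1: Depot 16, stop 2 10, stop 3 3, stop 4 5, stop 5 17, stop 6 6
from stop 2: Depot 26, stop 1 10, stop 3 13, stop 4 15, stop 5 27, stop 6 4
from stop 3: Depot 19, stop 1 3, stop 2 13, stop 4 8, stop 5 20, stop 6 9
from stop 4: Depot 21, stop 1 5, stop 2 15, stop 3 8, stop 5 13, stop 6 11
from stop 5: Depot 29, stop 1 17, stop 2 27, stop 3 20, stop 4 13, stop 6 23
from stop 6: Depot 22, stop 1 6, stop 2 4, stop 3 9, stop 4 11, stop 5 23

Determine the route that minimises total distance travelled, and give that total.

There are 360 distinct closed tours to check (reversals are equivalent).
Depot→stop 1→stop 2→stop 3→stop 4→stop 5→stop 6→Depot: 16+10+13+8+13+23+22 = 105
Depot→stop 1→stop 2→stop 3→stop 4→stop 6→stop 5→Depot: 16+10+13+8+11+23+29 = 110
Depot→stop 1→stop 2→stop 3→stop 5→stop 4→stop 6→Depot: 16+10+13+20+13+11+22 = 105
Depot→stop 1→stop 2→stop 3→stop 5→stop 6→stop 4→Depot: 16+10+13+20+23+11+21 = 114
Depot→stop 1→stop 2→stop 3→stop 6→stop 4→stop 5→Depot: 16+10+13+9+11+13+29 = 101
Depot→stop 1→stop 2→stop 3→stop 6→stop 5→stop 4→Depot: 16+10+13+9+23+13+21 = 105
Depot→stop 1→stop 2→stop 4→stop 3→stop 5→stop 6→Depot: 16+10+15+8+20+23+22 = 114
Depot→stop 1→stop 2→stop 4→stop 3→stop 6→stop 5→Depot: 16+10+15+8+9+23+29 = 110
… (352 more)
Depot→stop 1→stop 2→stop 6→stop 3→stop 4→stop 5→Depot: 16+10+4+9+8+13+29 = 89  ← best
The minimum is 89.
One optimal route: Depot → stop 1 → stop 2 → stop 6 → stop 3 → stop 4 → stop 5 → Depot (or its reverse).

Minimum total distance: 89.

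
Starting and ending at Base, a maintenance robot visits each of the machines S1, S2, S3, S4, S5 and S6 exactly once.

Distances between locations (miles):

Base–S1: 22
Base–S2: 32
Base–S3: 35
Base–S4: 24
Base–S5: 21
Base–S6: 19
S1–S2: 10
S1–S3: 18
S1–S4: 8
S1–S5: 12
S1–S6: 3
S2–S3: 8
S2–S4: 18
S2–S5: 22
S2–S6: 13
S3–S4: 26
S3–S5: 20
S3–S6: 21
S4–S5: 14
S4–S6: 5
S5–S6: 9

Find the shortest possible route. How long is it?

91 miles — the shortest possible round trip.

With 6 stops there are 6!/2 = 360 distinct round trips (a route and its reverse cost the same).
Base-S1-S2-S3-S4-S5-S6-Base: 22+10+8+26+14+9+19 = 108
Base-S1-S2-S3-S4-S6-S5-Base: 22+10+8+26+5+9+21 = 101
Base-S1-S2-S3-S5-S4-S6-Base: 22+10+8+20+14+5+19 = 98
Base-S1-S2-S3-S5-S6-S4-Base: 22+10+8+20+9+5+24 = 98
Base-S1-S2-S3-S6-S4-S5-Base: 22+10+8+21+5+14+21 = 101
Base-S1-S2-S3-S6-S5-S4-Base: 22+10+8+21+9+14+24 = 108
Base-S1-S2-S4-S3-S5-S6-Base: 22+10+18+26+20+9+19 = 124
Base-S1-S2-S4-S3-S6-S5-Base: 22+10+18+26+21+9+21 = 127
… (352 more)
Base-S4-S6-S1-S2-S3-S5-Base: 24+5+3+10+8+20+21 = 91  ← best
The minimum is 91.
One optimal route: Base → S4 → S6 → S1 → S2 → S3 → S5 → Base (or its reverse).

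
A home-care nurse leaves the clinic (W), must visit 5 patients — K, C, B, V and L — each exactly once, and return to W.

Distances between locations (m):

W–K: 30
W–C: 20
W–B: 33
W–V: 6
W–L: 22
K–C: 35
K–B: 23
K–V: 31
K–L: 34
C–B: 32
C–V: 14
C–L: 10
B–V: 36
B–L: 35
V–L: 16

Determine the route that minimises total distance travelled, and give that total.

Minimum total distance: 117 m.

There are 60 distinct closed tours to check (reversals are equivalent).
W-K-C-B-V-L-W: 30+35+32+36+16+22 = 171
W-K-C-B-L-V-W: 30+35+32+35+16+6 = 154
W-K-C-V-B-L-W: 30+35+14+36+35+22 = 172
W-K-C-V-L-B-W: 30+35+14+16+35+33 = 163
W-K-C-L-B-V-W: 30+35+10+35+36+6 = 152
W-K-C-L-V-B-W: 30+35+10+16+36+33 = 160
W-K-B-C-V-L-W: 30+23+32+14+16+22 = 137
W-K-B-C-L-V-W: 30+23+32+10+16+6 = 117
W-K-B-V-C-L-W: 30+23+36+14+10+22 = 135
W-K-B-V-L-C-W: 30+23+36+16+10+20 = 135
W-K-B-L-C-V-W: 30+23+35+10+14+6 = 118
W-K-B-L-V-C-W: 30+23+35+16+14+20 = 138
W-K-V-C-B-L-W: 30+31+14+32+35+22 = 164
W-K-V-C-L-B-W: 30+31+14+10+35+33 = 153
… (46 more)
The minimum is 117.
One optimal route: W → K → B → C → L → V → W (or its reverse).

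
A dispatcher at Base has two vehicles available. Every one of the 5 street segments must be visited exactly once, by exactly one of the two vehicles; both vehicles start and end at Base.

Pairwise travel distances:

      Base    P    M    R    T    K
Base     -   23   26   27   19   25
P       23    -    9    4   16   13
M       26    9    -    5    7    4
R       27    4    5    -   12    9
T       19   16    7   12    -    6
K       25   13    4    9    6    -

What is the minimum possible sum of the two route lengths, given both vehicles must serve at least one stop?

There are 2^4 − 1 = 15 ways to divide the 5 stops into two non-empty groups. For each, the best each vehicle can do is its own shortest tour through its group:
  {P} + {M, R, T, K}: 46 + 61 = 107
  {M} + {P, R, T, K}: 52 + 61 = 113
  {P, M} + {R, T, K}: 58 + 61 = 119
  {R} + {P, M, T, K}: 54 + 61 = 115
  {P, R} + {M, T, K}: 54 + 55 = 109
  {M, R} + {P, T, K}: 58 + 61 = 119
  … (15 splits in total)
  {T} + {P, M, R, K}: 38 + 61 = 99  ← best
Best: vehicle 1 Base → T → Base = 38; vehicle 2 Base → P → R → M → K → Base = 61; combined 99.

99 — the smallest possible combined total.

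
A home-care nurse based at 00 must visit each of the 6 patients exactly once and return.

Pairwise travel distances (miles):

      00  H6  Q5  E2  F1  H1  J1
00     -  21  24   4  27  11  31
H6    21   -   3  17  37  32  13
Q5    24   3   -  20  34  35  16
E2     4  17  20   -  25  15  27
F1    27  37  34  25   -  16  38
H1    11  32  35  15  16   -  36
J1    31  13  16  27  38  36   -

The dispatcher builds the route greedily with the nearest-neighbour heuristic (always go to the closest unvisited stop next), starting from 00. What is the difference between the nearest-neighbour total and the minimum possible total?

From 00: E2=4, H1=11, H6=21, Q5=24, F1=27, J1=31 → choose E2 (4).
From E2: H1=15, H6=17, Q5=20, F1=25, J1=27 → choose H1 (15).
From H1: F1=16, H6=32, Q5=35, J1=36 → choose F1 (16).
From F1: Q5=34, H6=37, J1=38 → choose Q5 (34).
From Q5: H6=3, J1=16 → choose H6 (3).
From H6: J1=13 → choose J1 (13).
NN route 00 → E2 → H1 → F1 → Q5 → H6 → J1 → 00 costs 116.
Optimal: 00 → E2 → H6 → Q5 → J1 → F1 → H1 → 00 costs 105 (by enumerating all 360 distinct tours).
Excess = 116 − 105 = 11.

Excess over optimum: 11 miles.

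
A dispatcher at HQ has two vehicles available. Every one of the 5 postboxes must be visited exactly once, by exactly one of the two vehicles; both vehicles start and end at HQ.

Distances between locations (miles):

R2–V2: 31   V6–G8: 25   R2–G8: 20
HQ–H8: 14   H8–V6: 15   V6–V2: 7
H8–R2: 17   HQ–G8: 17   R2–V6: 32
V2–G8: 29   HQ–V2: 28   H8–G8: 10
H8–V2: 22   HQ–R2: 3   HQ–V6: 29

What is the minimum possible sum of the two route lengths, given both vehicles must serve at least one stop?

Check every non-empty split of the stops between the two vehicles; for each half take its own optimal tour:
  {H8} + {R2, V6, V2, G8}: 28 + 83 = 111
  {R2} + {H8, V6, V2, G8}: 6 + 77 = 83
  {H8, R2} + {V6, V2, G8}: 34 + 77 = 111
  {V6} + {H8, R2, V2, G8}: 58 + 83 = 141
  {H8, V6} + {R2, V2, G8}: 58 + 80 = 138
  {R2, V6} + {H8, V2, G8}: 64 + 77 = 141
  … (15 splits in total)
Best: vehicle 1 HQ → R2 → HQ = 6; vehicle 2 HQ → V2 → V6 → H8 → G8 → HQ = 77; combined 83.

Minimum combined distance: 83 miles.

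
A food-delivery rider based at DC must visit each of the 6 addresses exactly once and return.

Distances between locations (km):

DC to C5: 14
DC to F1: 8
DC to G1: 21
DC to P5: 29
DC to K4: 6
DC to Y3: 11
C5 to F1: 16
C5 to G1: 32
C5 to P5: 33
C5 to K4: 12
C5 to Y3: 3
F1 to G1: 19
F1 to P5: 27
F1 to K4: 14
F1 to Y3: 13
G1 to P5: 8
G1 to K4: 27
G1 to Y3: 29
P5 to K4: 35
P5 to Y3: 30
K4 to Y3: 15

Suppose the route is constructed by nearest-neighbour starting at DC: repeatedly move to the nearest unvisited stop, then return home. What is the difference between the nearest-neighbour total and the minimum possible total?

DC: K4=6, F1=8, Y3=11, C5=14, G1=21, P5=29 ⇒ K4
K4: C5=12, F1=14, Y3=15, G1=27, P5=35 ⇒ C5
C5: Y3=3, F1=16, G1=32, P5=33 ⇒ Y3
Y3: F1=13, G1=29, P5=30 ⇒ F1
F1: G1=19, P5=27 ⇒ G1
G1: P5=8 ⇒ P5
NN route DC → K4 → C5 → Y3 → F1 → G1 → P5 → DC costs 90.
Optimal: DC → F1 → G1 → P5 → Y3 → C5 → K4 → DC costs 86 (by enumerating all 360 distinct tours).
Excess = 90 − 86 = 4.

4 km longer than the optimal tour.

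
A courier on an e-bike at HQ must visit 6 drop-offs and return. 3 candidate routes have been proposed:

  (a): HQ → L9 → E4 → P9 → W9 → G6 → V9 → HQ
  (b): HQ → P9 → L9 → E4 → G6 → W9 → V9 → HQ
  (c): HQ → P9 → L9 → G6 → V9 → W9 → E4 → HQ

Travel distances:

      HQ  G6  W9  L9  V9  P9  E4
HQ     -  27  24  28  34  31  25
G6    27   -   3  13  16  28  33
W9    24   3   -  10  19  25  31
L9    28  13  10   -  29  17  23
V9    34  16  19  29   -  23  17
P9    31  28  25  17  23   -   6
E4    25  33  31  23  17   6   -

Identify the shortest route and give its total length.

(a): 28 + 23 + 6 + 25 + 3 + 16 + 34 = 135
(b): 31 + 17 + 23 + 33 + 3 + 19 + 34 = 160
(c): 31 + 17 + 13 + 16 + 19 + 31 + 25 = 152

135 — (a) is the shortest.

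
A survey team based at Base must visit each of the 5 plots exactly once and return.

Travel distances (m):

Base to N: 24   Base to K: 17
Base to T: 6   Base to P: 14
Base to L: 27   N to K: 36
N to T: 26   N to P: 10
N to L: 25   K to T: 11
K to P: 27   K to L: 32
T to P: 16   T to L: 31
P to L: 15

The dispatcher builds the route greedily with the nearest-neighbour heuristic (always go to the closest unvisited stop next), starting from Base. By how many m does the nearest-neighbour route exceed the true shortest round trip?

From Base: T=6, P=14, K=17, N=24, L=27 → choose T (6).
From T: K=11, P=16, N=26, L=31 → choose K (11).
From K: P=27, L=32, N=36 → choose P (27).
From P: N=10, L=15 → choose N (10).
From N: L=25 → choose L (25).
NN route Base → T → K → P → N → L → Base costs 106.
Optimal: Base → N → P → L → K → T → Base costs 98 (by enumerating all 60 distinct tours).
Excess = 106 − 98 = 8.

8 m longer than the optimal tour.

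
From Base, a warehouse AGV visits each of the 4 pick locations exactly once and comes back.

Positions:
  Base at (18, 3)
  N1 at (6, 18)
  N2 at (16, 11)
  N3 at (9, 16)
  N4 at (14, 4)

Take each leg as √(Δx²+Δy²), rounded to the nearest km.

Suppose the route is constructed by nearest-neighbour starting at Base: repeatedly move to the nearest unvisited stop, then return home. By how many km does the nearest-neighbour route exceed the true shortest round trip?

Base: N4=4, N2=8, N3=16, N1=19 ⇒ N4
N4: N2=7, N3=13, N1=16 ⇒ N2
N2: N3=9, N1=12 ⇒ N3
N3: N1=4 ⇒ N1
NN route Base → N4 → N2 → N3 → N1 → Base costs 43.
Optimal: Base → N2 → N1 → N3 → N4 → Base costs 41 (by enumerating all 12 distinct tours).
Excess = 43 − 41 = 2.

2 km longer than the optimal tour.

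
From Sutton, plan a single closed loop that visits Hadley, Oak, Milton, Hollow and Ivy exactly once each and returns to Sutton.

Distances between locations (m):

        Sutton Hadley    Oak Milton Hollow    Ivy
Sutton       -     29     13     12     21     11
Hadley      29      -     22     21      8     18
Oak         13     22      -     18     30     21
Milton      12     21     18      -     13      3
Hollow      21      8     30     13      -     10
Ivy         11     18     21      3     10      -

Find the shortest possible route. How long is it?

Minimum total distance: 68 m.

There are 60 distinct closed tours to check (reversals are equivalent).
Sutton → Hadley → Oak → Milton → Hollow → Ivy → Sutton: 29+22+18+13+10+11 = 103
Sutton → Hadley → Oak → Milton → Ivy → Hollow → Sutton: 29+22+18+3+10+21 = 103
Sutton → Hadley → Oak → Hollow → Milton → Ivy → Sutton: 29+22+30+13+3+11 = 108
Sutton → Hadley → Oak → Hollow → Ivy → Milton → Sutton: 29+22+30+10+3+12 = 106
Sutton → Hadley → Oak → Ivy → Milton → Hollow → Sutton: 29+22+21+3+13+21 = 109
Sutton → Hadley → Oak → Ivy → Hollow → Milton → Sutton: 29+22+21+10+13+12 = 107
Sutton → Hadley → Milton → Oak → Hollow → Ivy → Sutton: 29+21+18+30+10+11 = 119
Sutton → Hadley → Milton → Oak → Ivy → Hollow → Sutton: 29+21+18+21+10+21 = 120
Sutton → Hadley → Milton → Hollow → Oak → Ivy → Sutton: 29+21+13+30+21+11 = 125
Sutton → Hadley → Milton → Hollow → Ivy → Oak → Sutton: 29+21+13+10+21+13 = 107
Sutton → Hadley → Milton → Ivy → Oak → Hollow → Sutton: 29+21+3+21+30+21 = 125
Sutton → Hadley → Milton → Ivy → Hollow → Oak → Sutton: 29+21+3+10+30+13 = 106
Sutton → Hadley → Hollow → Oak → Milton → Ivy → Sutton: 29+8+30+18+3+11 = 99
Sutton → Hadley → Hollow → Oak → Ivy → Milton → Sutton: 29+8+30+21+3+12 = 103
… (46 more)
Sutton → Oak → Hadley → Hollow → Ivy → Milton → Sutton: 13+22+8+10+3+12 = 68  ← best
The minimum is 68.
One optimal route: Sutton → Oak → Hadley → Hollow → Ivy → Milton → Sutton (or its reverse).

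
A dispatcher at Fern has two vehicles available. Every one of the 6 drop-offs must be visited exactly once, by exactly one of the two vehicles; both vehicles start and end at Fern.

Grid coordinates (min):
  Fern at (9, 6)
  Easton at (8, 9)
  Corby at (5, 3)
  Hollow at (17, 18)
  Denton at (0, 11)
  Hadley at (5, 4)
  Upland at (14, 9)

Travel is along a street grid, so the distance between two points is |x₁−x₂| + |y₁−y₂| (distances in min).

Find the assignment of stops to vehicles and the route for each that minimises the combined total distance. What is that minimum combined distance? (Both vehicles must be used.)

Try each way of splitting the stops between the two vehicles (each non-empty) and, for each split, find the best tour for each vehicle:
  {Easton} + {Corby, Hollow, Denton, Hadley, Upland}: 8 + 64 = 72
  {Corby} + {Easton, Hollow, Denton, Hadley, Upland}: 14 + 64 = 78
  {Easton, Corby} + {Hollow, Denton, Hadley, Upland}: 20 + 62 = 82
  {Hollow} + {Easton, Corby, Denton, Hadley, Upland}: 40 + 44 = 84
  {Easton, Hollow} + {Corby, Denton, Hadley, Upland}: 42 + 44 = 86
  {Corby, Hollow} + {Easton, Denton, Hadley, Upland}: 54 + 42 = 96
  … (31 splits in total)
Best: vehicle 1 Fern → Easton → Fern = 8; vehicle 2 Fern → Corby → Hadley → Denton → Hollow → Upland → Fern = 64; combined 72.

Minimum combined distance: 72 min.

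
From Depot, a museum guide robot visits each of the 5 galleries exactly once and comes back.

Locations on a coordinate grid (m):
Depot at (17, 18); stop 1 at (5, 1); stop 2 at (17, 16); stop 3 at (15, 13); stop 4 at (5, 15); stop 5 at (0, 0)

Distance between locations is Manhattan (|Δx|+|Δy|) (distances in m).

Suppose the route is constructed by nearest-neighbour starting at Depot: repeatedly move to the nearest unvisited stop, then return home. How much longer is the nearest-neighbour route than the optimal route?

4 m longer than the optimal tour.

From Depot: stop 2=2, stop 3=7, stop 4=15, stop 1=29, stop 5=35 → choose stop 2 (2).
From stop 2: stop 3=5, stop 4=13, stop 1=27, stop 5=33 → choose stop 3 (5).
From stop 3: stop 4=12, stop 1=22, stop 5=28 → choose stop 4 (12).
From stop 4: stop 1=14, stop 5=20 → choose stop 1 (14).
From stop 1: stop 5=6 → choose stop 5 (6).
NN route Depot → stop 2 → stop 3 → stop 4 → stop 1 → stop 5 → Depot costs 74.
Optimal: Depot → stop 2 → stop 3 → stop 1 → stop 5 → stop 4 → Depot costs 70 (by enumerating all 60 distinct tours).
Excess = 74 − 70 = 4.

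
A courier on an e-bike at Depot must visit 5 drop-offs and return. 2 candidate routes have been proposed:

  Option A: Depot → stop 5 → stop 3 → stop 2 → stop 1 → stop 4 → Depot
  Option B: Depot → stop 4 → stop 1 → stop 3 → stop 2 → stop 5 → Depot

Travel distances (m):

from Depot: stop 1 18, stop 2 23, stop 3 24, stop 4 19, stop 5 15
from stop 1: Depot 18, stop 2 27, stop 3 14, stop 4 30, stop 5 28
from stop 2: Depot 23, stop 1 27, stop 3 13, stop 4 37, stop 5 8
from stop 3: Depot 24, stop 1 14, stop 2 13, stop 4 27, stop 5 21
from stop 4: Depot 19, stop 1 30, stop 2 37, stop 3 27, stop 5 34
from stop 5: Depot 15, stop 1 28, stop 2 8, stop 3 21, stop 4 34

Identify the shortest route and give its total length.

Shortest is Option B, total 99 m.

Option A: 15 + 21 + 13 + 27 + 30 + 19 = 125
Option B: 19 + 30 + 14 + 13 + 8 + 15 = 99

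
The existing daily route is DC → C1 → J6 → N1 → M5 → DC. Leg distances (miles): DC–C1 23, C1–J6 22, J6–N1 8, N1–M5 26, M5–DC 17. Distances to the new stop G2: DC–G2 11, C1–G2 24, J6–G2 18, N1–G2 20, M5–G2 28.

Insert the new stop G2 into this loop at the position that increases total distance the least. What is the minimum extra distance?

Insertion cost between consecutive stops i–j is d(i,G2) + d(G2,j) − d(i,j):
  between DC and C1: 11 + 24 − 23 = 12
  between C1 and J6: 24 + 18 − 22 = 20
  between J6 and N1: 18 + 20 − 8 = 30
  between N1 and M5: 20 + 28 − 26 = 22
  between M5 and DC: 28 + 11 − 17 = 22
Cheapest insertion is between DC and C1, adding 12.
New total = 96 + 12 = 108.

+12 miles — insert G2 between DC and C1.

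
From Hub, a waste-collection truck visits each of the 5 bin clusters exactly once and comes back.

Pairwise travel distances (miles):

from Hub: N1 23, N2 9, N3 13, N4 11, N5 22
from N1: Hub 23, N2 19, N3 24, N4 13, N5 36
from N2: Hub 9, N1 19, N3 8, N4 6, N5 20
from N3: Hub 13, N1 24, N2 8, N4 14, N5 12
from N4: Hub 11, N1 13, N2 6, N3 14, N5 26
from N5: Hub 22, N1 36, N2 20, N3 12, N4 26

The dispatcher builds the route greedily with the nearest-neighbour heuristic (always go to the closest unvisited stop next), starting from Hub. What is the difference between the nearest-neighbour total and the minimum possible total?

From Hub: N2=9, N4=11, N3=13, N5=22, N1=23 → choose N2 (9).
From N2: N4=6, N3=8, N1=19, N5=20 → choose N4 (6).
From N4: N1=13, N3=14, N5=26 → choose N1 (13).
From N1: N3=24, N5=36 → choose N3 (24).
From N3: N5=12 → choose N5 (12).
NN route Hub → N2 → N4 → N1 → N3 → N5 → Hub costs 86.
Optimal: Hub → N1 → N4 → N2 → N3 → N5 → Hub costs 84 (by enumerating all 60 distinct tours).
Excess = 86 − 84 = 2.

The nearest-neighbour route is 2 miles longer than optimal.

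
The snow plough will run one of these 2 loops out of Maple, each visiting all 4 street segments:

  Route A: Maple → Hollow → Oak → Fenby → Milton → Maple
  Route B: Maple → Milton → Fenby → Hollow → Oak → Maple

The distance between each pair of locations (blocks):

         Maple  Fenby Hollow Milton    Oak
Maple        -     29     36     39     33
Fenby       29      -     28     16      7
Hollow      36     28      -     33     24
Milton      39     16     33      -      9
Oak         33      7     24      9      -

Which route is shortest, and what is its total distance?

122 blocks — Route A is the shortest.

Route A: 36 + 24 + 7 + 16 + 39 = 122
Route B: 39 + 16 + 28 + 24 + 33 = 140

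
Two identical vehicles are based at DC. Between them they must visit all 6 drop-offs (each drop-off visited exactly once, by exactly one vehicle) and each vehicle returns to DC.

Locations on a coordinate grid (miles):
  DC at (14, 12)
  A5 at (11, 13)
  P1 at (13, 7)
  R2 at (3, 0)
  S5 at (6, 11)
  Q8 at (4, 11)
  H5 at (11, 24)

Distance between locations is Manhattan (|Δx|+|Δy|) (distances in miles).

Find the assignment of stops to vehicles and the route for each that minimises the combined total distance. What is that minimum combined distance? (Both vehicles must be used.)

76 miles — the smallest possible combined total.

There are 2^5 − 1 = 31 ways to divide the 6 stops into two non-empty groups. For each, the best each vehicle can do is its own shortest tour through its group:
  {A5} + {P1, R2, S5, Q8, H5}: 8 + 70 = 78
  {P1} + {A5, R2, S5, Q8, H5}: 12 + 70 = 82
  {A5, P1} + {R2, S5, Q8, H5}: 18 + 70 = 88
  {R2} + {A5, P1, S5, Q8, H5}: 46 + 54 = 100
  {A5, R2} + {P1, S5, Q8, H5}: 48 + 54 = 102
  {P1, R2} + {A5, S5, Q8, H5}: 46 + 46 = 92
  … (31 splits in total)
  {P1, R2, S5, Q8} + {A5, H5}: 46 + 30 = 76  ← best
Best: vehicle 1 DC → P1 → R2 → Q8 → S5 → DC = 46; vehicle 2 DC → A5 → H5 → DC = 30; combined 76.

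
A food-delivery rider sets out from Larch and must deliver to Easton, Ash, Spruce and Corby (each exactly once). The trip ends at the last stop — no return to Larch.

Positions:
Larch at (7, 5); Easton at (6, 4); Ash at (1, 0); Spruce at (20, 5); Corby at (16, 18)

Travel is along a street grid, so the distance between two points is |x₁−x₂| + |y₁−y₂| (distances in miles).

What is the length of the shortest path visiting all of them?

There are 4! = 24 possible orderings.
Larch - Easton - Ash - Spruce - Corby: 2+9+24+17 = 52
Larch - Easton - Ash - Corby - Spruce: 2+9+33+17 = 61
Larch - Easton - Spruce - Ash - Corby: 2+15+24+33 = 74
Larch - Easton - Spruce - Corby - Ash: 2+15+17+33 = 67
Larch - Easton - Corby - Ash - Spruce: 2+24+33+24 = 83
Larch - Easton - Corby - Spruce - Ash: 2+24+17+24 = 67
Larch - Ash - Easton - Spruce - Corby: 11+9+15+17 = 52
Larch - Ash - Easton - Corby - Spruce: 11+9+24+17 = 61
Larch - Ash - Spruce - Easton - Corby: 11+24+15+24 = 74
Larch - Ash - Spruce - Corby - Easton: 11+24+17+24 = 76
Larch - Ash - Corby - Easton - Spruce: 11+33+24+15 = 83
Larch - Ash - Corby - Spruce - Easton: 11+33+17+15 = 76
Larch - Spruce - Easton - Ash - Corby: 13+15+9+33 = 70
Larch - Spruce - Easton - Corby - Ash: 13+15+24+33 = 85
… (10 more)
The minimum is 52.
One shortest path: Larch → Easton → Ash → Spruce → Corby.

52 miles — the minimum one-way total.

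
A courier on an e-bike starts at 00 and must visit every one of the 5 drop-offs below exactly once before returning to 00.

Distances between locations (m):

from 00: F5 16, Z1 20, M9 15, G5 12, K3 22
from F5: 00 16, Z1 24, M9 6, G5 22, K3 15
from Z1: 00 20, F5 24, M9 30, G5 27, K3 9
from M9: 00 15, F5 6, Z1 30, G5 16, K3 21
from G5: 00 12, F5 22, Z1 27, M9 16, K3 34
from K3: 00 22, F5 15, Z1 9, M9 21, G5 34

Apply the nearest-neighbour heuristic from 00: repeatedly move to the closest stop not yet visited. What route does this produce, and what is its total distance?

Total distance 78 m via the nearest-neighbour route 00 → G5 → M9 → F5 → K3 → Z1 → 00.

00 → [G5:12 / M9:15 / F5:16 / Z1:20 / K3:22] → G5 (12)
G5 → [M9:16 / F5:22 / Z1:27 / K3:34] → M9 (16)
M9 → [F5:6 / K3:21 / Z1:30] → F5 (6)
F5 → [K3:15 / Z1:24] → K3 (15)
K3 → [Z1:9] → Z1 (9)
Return Z1→00: 20.
Total = 12 + 16 + 6 + 15 + 9 + 20 = 78.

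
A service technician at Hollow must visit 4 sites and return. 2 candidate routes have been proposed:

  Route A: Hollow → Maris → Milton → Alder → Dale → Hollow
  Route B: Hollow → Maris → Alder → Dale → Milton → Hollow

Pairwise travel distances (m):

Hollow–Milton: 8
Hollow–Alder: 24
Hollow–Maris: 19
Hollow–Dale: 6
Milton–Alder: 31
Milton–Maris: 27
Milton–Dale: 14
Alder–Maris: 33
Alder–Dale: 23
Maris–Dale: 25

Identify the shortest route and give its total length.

97 m — Route B is the shortest.

Route A: 19 + 27 + 31 + 23 + 6 = 106
Route B: 19 + 33 + 23 + 14 + 8 = 97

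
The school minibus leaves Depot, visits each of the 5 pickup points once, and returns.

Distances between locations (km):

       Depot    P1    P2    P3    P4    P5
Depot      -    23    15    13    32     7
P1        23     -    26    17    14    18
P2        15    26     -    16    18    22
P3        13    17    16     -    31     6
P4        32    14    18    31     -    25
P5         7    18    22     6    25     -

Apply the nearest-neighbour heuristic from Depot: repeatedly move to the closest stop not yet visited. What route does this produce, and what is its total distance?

From Depot: distances to unvisited — P5=7, P3=13, P2=15, P1=23, P4=32. Nearest is P5 (7).
From P5: distances to unvisited — P3=6, P1=18, P2=22, P4=25. Nearest is P3 (6).
From P3: distances to unvisited — P2=16, P1=17, P4=31. Nearest is P2 (16).
From P2: distances to unvisited — P4=18, P1=26. Nearest is P4 (18).
From P4: distances to unvisited — P1=14. Nearest is P1 (14).
Return P1→Depot: 23.
Total = 7 + 6 + 16 + 18 + 14 + 23 = 84.

84 km along Depot → P5 → P3 → P2 → P4 → P1 → Depot.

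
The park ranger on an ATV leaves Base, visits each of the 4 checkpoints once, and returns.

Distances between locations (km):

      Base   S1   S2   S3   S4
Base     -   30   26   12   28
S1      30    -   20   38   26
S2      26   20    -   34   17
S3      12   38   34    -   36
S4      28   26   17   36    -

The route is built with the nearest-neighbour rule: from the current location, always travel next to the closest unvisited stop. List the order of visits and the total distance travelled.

Nearest-neighbour total = 119 km; route Base → S3 → S2 → S4 → S1 → Base.

From Base: distances to unvisited — S3=12, S2=26, S4=28, S1=30. Nearest is S3 (12).
From S3: distances to unvisited — S2=34, S4=36, S1=38. Nearest is S2 (34).
From S2: distances to unvisited — S4=17, S1=20. Nearest is S4 (17).
From S4: distances to unvisited — S1=26. Nearest is S1 (26).
Return S1→Base: 30.
Total = 12 + 34 + 17 + 26 + 30 = 119.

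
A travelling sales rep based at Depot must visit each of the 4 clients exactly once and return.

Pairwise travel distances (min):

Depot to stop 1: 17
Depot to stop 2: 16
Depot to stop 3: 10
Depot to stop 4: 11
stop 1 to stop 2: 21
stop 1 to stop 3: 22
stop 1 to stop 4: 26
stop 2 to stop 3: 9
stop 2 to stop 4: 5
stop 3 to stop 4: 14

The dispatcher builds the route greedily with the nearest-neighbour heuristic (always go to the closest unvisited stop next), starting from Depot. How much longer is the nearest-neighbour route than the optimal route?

From Depot: stop 3=10, stop 4=11, stop 2=16, stop 1=17 → choose stop 3 (10).
From stop 3: stop 2=9, stop 4=14, stop 1=22 → choose stop 2 (9).
From stop 2: stop 4=5, stop 1=21 → choose stop 4 (5).
From stop 4: stop 1=26 → choose stop 1 (26).
NN route Depot → stop 3 → stop 2 → stop 4 → stop 1 → Depot costs 67.
Optimal: Depot → stop 1 → stop 3 → stop 2 → stop 4 → Depot costs 64 (by enumerating all 12 distinct tours).
Excess = 67 − 64 = 3.

The nearest-neighbour route is 3 min longer than optimal.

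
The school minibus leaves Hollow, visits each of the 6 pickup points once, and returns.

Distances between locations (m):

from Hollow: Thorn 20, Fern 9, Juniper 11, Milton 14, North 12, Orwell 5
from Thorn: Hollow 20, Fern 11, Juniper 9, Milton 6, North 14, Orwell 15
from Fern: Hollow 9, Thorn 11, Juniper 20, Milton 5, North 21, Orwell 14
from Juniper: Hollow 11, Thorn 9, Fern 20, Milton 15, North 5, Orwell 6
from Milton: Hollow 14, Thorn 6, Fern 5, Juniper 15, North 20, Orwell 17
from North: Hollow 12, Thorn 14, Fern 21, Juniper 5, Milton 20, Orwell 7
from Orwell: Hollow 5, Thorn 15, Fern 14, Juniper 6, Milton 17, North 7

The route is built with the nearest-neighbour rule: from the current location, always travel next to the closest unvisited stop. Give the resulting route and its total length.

Total distance 50 m via the nearest-neighbour route Hollow → Orwell → Juniper → North → Thorn → Milton → Fern → Hollow.

From Hollow: distances to unvisited — Orwell=5, Fern=9, Juniper=11, North=12, Milton=14, Thorn=20. Nearest is Orwell (5).
From Orwell: distances to unvisited — Juniper=6, North=7, Fern=14, Thorn=15, Milton=17. Nearest is Juniper (6).
From Juniper: distances to unvisited — North=5, Thorn=9, Milton=15, Fern=20. Nearest is North (5).
From North: distances to unvisited — Thorn=14, Milton=20, Fern=21. Nearest is Thorn (14).
From Thorn: distances to unvisited — Milton=6, Fern=11. Nearest is Milton (6).
From Milton: distances to unvisited — Fern=5. Nearest is Fern (5).
Return Fern→Hollow: 9.
Total = 5 + 6 + 5 + 14 + 6 + 5 + 9 = 50.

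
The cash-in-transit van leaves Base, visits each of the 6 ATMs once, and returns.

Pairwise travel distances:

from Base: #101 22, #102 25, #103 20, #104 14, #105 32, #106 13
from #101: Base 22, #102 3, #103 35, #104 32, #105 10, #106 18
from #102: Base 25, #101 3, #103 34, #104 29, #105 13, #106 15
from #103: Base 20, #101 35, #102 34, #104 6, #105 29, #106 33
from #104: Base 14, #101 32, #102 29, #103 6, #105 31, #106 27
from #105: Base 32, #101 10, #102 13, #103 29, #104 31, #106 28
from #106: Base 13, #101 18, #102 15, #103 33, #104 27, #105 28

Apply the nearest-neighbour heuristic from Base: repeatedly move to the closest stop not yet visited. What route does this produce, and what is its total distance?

Base → [#106:13 / #104:14 / #103:20 / #101:22 / #102:25 / #105:32] → #106 (13)
#106 → [#102:15 / #101:18 / #104:27 / #105:28 / #103:33] → #102 (15)
#102 → [#101:3 / #105:13 / #104:29 / #103:34] → #101 (3)
#101 → [#105:10 / #104:32 / #103:35] → #105 (10)
#105 → [#103:29 / #104:31] → #103 (29)
#103 → [#104:6] → #104 (6)
Return #104→Base: 14.
Total = 13 + 15 + 3 + 10 + 29 + 6 + 14 = 90.

90 along Base → #106 → #102 → #101 → #105 → #103 → #104 → Base.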